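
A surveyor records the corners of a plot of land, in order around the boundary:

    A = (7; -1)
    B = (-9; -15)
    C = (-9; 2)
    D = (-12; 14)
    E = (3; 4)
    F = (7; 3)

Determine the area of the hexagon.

Apply the surveyor's formula: 2A = Σ (x_i·y_{i+1} − x_{i+1}·y_i), indices taken mod 6.
A→B: (7)(-15) − (-9)(-1) = -114
B→C: (-9)(2) − (-9)(-15) = -153
C→D: (-9)(14) − (-12)(2) = -102
D→E: (-12)(4) − (3)(14) = -90
E→F: (3)(3) − (7)(4) = -19
F→A: (7)(-1) − (7)(3) = -28
Σ = -506
Area = |Σ|/2 = 253.

253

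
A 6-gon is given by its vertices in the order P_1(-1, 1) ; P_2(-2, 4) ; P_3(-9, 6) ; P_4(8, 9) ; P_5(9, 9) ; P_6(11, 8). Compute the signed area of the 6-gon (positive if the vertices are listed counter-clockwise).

Apply the shoelace formula: 2A = Σ (x_i·y_{i+1} − x_{i+1}·y_i), indices taken mod 6.
P_1→P_2: (-1)(4) − (-2)(1) = -2
P_2→P_3: (-2)(6) − (-9)(4) = 24
P_3→P_4: (-9)(9) − (8)(6) = -129
P_4→P_5: (8)(9) − (9)(9) = -9
P_5→P_6: (9)(8) − (11)(9) = -27
P_6→P_1: (11)(1) − (-1)(8) = 19
Σ = -124
Signed area = Σ/2 = -62 (negative ⇒ clockwise traversal).

-62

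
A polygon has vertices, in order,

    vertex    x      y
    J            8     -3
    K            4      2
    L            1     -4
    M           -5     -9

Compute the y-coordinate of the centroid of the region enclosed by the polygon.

Apply Gauss's area formula. First the cross-terms c_i = x_i·y_{i+1} − x_{i+1}·y_i:
  28, -18, -29, 87  ⇒  2A = 68, A = 34.
Then Σ (y_i + y_{i+1})·c_i = -659, so ȳ = -659 / (6·34) = -659/204.

-659/204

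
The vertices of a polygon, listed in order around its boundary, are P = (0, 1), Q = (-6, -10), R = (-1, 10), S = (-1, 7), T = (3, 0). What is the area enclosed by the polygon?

39.5

Σ = (6) + (-70) + (3) + (-21) + (3) = -79
Area = |Σ|/2 = 39.5.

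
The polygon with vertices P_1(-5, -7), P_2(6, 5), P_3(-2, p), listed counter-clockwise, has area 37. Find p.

Write out the shoelace sum; only the two edges meeting at P_3 involve p:
2·Area = [(6·p − (-2)·5) + ((-2)·(-7) − (-5)·p)] + 17
       = 11·p + 41 = 74
⇒ p = 3.

3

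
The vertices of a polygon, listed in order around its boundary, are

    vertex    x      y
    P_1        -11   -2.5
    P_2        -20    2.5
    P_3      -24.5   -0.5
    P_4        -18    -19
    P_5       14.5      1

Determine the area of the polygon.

Apply Gauss's area formula: 2A = Σ (x_i·y_{i+1} − x_{i+1}·y_i), indices taken mod 5.
Σ = (-77.5) + (71.25) + (456.5) + (257.5) + (-25.25) = 682.5
Area = |Σ|/2 = 341.25.

341.25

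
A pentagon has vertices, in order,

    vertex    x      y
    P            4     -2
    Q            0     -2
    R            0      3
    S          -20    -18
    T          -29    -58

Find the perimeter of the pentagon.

144

|PQ| = √((-4)² + (0)²) = √16 = 4
|QR| = √((0)² + (5)²) = √25 = 5
|RS| = √((-20)² + (-21)²) = √841 = 29
|ST| = √((-9)² + (-40)²) = √1681 = 41
|TP| = √((33)² + (56)²) = √4225 = 65
Perimeter = 4 + 5 + 29 + 41 + 65 = 144.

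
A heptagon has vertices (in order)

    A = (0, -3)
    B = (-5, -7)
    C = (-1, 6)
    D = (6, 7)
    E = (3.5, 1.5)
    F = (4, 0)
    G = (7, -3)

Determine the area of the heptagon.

Apply Gauss's area formula: 2A = Σ (x_i·y_{i+1} − x_{i+1}·y_i), indices taken mod 7.
Σ = (-15) + (-37) + (-43) + (-15.5) + (-6) + (-12) + (-21) = -149.5
Area = |Σ|/2 = 74.75.

74.75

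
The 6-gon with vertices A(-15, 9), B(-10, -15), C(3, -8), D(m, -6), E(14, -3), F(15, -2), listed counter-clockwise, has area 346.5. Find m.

13

Write out the shoelace sum; only the two edges meeting at D involve m:
2·Area = [(3·(-6) − m·(-8)) + (m·(-3) − 14·(-6))] + 562
       = 5·m + 628 = 693
⇒ m = 13.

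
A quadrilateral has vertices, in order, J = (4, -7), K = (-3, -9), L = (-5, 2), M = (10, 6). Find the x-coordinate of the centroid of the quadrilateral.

45/28

Apply the shoelace formula. First the cross-terms c_i = x_i·y_{i+1} − x_{i+1}·y_i:
  -57, -51, -50, -94  ⇒  2A = -252, A = -126.
Then Σ (x_i + x_{i+1})·c_i = -1215, so x̄ = -1215 / (6·(-126)) = 45/28.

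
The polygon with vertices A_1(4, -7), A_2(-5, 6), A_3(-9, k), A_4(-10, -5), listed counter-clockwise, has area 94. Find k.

Write out the shoelace sum; only the two edges meeting at A_3 involve k:
2·Area = [((-5)·k − (-9)·6) + ((-9)·(-5) − (-10)·k)] + 79
       = 5·k + 178 = 188
⇒ k = 2.

2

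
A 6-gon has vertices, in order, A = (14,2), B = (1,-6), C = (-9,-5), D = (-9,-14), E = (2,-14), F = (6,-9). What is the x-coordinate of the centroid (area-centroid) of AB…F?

Apply the shoelace formula. First the cross-terms c_i = x_i·y_{i+1} − x_{i+1}·y_i:
  -86, -59, 81, 154, 66, 138  ⇒  2A = 294, A = 147.
Then Σ (x_i + x_{i+1})·c_i = -66, so x̄ = -66 / (6·147) = -11/147.

-11/147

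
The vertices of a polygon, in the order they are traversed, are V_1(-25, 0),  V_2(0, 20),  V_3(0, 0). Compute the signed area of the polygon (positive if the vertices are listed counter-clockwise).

V_1→V_2: (-25)(20) − (0)(0) = -500
V_2→V_3: (0)(0) − (0)(20) = 0
V_3→V_1: (0)(0) − (-25)(0) = 0
Σ = -500
Signed area = Σ/2 = -250 (negative ⇒ clockwise traversal).

-250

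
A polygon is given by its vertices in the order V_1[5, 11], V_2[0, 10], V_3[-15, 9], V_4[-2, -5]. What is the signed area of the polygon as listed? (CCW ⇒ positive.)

148

Apply the surveyor's formula: 2A = Σ (x_i·y_{i+1} − x_{i+1}·y_i), indices taken mod 4.
Cross-terms: 50, 150, 93, 3  ⇒  Σ = 296
Signed area = Σ/2 = 148 (positive ⇒ counter-clockwise traversal).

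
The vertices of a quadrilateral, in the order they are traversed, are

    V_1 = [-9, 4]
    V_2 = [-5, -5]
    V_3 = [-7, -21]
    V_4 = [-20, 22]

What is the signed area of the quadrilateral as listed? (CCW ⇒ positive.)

-160.5

Apply Gauss's area formula: 2A = Σ (x_i·y_{i+1} − x_{i+1}·y_i), indices taken mod 4.
Σ = (65) + (70) + (-574) + (118) = -321
Signed area = Σ/2 = -160.5 (negative ⇒ clockwise traversal).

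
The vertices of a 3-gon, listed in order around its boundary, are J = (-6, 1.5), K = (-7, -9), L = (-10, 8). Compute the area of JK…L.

Apply the shoelace formula: 2A = Σ (x_i·y_{i+1} − x_{i+1}·y_i), indices taken mod 3.
J→K: (-6)(-9) − (-7)(1.5) = 64.5
K→L: (-7)(8) − (-10)(-9) = -146
L→J: (-10)(1.5) − (-6)(8) = 33
Σ = -48.5
Area = |Σ|/2 = 24.25.

24.25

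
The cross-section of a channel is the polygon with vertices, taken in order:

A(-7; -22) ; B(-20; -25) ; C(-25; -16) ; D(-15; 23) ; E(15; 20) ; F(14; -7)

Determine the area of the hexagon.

1386

Apply the surveyor's formula: 2A = Σ (x_i·y_{i+1} − x_{i+1}·y_i), indices taken mod 6.
Σ = (-265) + (-305) + (-815) + (-645) + (-385) + (-357) = -2772
Area = |Σ|/2 = 1386.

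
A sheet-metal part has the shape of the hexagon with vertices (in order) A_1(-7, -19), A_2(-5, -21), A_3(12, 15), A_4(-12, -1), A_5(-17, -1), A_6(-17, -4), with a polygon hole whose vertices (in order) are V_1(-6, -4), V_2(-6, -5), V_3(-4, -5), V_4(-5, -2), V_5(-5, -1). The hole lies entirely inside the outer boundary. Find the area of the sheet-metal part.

365

Outer boundary:
Σ = (52) + (177) + (168) + (-5) + (51) + (295) = 738
Area = |Σ|/2 = 369.
Hole:
Apply the shoelace (surveyor's) formula: 2A = Σ (x_i·y_{i+1} − x_{i+1}·y_i), indices taken mod 5.
V_1→V_2: (-6)(-5) − (-6)(-4) = 6
V_2→V_3: (-6)(-5) − (-4)(-5) = 10
V_3→V_4: (-4)(-2) − (-5)(-5) = -17
V_4→V_5: (-5)(-1) − (-5)(-2) = -5
V_5→V_1: (-5)(-4) − (-6)(-1) = 14
Σ = 8
Area = |Σ|/2 = 4.
Net area = 369 − 4 = 365.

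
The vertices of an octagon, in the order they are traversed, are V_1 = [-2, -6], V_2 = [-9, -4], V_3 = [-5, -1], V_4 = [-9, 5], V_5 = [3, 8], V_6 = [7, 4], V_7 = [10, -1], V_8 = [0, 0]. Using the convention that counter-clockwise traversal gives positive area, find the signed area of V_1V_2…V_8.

-134.5

Σ = (-46) + (-11) + (-34) + (-87) + (-44) + (-47) + (0) + (0) = -269
Signed area = Σ/2 = -134.5 (negative ⇒ clockwise traversal).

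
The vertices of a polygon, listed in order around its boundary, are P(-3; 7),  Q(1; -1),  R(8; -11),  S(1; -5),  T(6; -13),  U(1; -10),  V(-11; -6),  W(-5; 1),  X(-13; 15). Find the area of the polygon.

Apply Gauss's area formula: 2A = Σ (x_i·y_{i+1} − x_{i+1}·y_i), indices taken mod 9.
Σ = (-4) + (-3) + (-29) + (17) + (-47) + (-116) + (-41) + (-62) + (-46) = -331
Area = |Σ|/2 = 165.5.

165.5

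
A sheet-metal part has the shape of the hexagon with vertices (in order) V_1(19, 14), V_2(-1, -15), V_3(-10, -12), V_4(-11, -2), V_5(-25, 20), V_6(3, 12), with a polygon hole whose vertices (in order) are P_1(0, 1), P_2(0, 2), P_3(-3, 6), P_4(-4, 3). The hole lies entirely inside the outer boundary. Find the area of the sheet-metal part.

Outer boundary:
Apply the shoelace (surveyor's) formula: 2A = Σ (x_i·y_{i+1} − x_{i+1}·y_i), indices taken mod 6.
Σ = (-271) + (-138) + (-112) + (-270) + (-360) + (-186) = -1337
Area = |Σ|/2 = 668.5.
Hole:
Apply Gauss's area formula: 2A = Σ (x_i·y_{i+1} − x_{i+1}·y_i), indices taken mod 4.
Cross-terms: 0, 6, 15, -4  ⇒  Σ = 17
Area = |Σ|/2 = 8.5.
Net area = 668.5 − 8.5 = 660.

660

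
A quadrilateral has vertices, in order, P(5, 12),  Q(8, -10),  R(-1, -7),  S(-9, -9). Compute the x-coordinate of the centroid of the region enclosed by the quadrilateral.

224/141

Apply Gauss's area formula. First the cross-terms c_i = x_i·y_{i+1} − x_{i+1}·y_i:
  -146, -66, -54, -63  ⇒  2A = -329, A = -164.5.
Then Σ (x_i + x_{i+1})·c_i = -1568, so x̄ = -1568 / (6·(-164.5)) = 224/141.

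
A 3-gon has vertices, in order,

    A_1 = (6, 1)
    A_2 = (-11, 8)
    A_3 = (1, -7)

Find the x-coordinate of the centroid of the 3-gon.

-4/3

Apply the shoelace formula. First the cross-terms c_i = x_i·y_{i+1} − x_{i+1}·y_i:
  59, 69, 43  ⇒  2A = 171, A = 85.5.
Then Σ (x_i + x_{i+1})·c_i = -684, so x̄ = -684 / (6·85.5) = -4/3.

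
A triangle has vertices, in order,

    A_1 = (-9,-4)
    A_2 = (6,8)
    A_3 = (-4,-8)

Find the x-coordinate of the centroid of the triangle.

Apply the shoelace formula. First the cross-terms c_i = x_i·y_{i+1} − x_{i+1}·y_i:
  -48, -16, -56  ⇒  2A = -120, A = -60.
Then Σ (x_i + x_{i+1})·c_i = 840, so x̄ = 840 / (6·(-60)) = -7/3.

-7/3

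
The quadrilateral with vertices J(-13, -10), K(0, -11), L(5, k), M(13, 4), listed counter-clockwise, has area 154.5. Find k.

Write out the shoelace sum; only the two edges meeting at L involve k:
2·Area = [(0·k − 5·(-11)) + (5·4 − 13·k)] + 65
       = -13·k + 140 = 309
⇒ k = -13.

-13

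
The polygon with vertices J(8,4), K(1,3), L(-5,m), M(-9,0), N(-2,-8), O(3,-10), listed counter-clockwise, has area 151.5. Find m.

The doubled signed area Σ (x_i y_{i+1} − x_{i+1} y_i) is linear in m.
With m=0 it equals 243; the coefficient of m is 10 (from the two edges through L).
So 10·m + 243 = 2·151.5 = 303 ⇒ m = 6.

6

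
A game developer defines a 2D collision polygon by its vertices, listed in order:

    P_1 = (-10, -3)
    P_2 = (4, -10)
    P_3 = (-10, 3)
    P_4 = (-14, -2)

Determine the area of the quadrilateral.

54

Apply the shoelace formula: 2A = Σ (x_i·y_{i+1} − x_{i+1}·y_i), indices taken mod 4.
Cross-terms: 112, -88, 62, 22  ⇒  Σ = 108
Area = |Σ|/2 = 54.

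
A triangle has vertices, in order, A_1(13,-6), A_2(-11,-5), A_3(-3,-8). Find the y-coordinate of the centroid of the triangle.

-19/3

Apply Gauss's area formula. First the cross-terms c_i = x_i·y_{i+1} − x_{i+1}·y_i:
  -131, 73, 122  ⇒  2A = 64, A = 32.
Then Σ (y_i + y_{i+1})·c_i = -1216, so ȳ = -1216 / (6·32) = -19/3.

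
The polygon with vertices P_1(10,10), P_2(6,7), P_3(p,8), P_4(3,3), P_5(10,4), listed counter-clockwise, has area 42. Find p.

-2

The doubled signed area Σ (x_i y_{i+1} − x_{i+1} y_i) is linear in p.
With p=0 it equals 76; the coefficient of p is -4 (from the two edges through P_3).
So -4·p + 76 = 2·42 = 84 ⇒ p = -2.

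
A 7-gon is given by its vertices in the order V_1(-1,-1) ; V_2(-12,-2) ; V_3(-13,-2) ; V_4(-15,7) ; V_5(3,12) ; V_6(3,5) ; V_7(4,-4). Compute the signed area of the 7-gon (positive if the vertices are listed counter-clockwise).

Apply the shoelace formula: 2A = Σ (x_i·y_{i+1} − x_{i+1}·y_i), indices taken mod 7.
V_1→V_2: (-1)(-2) − (-12)(-1) = -10
V_2→V_3: (-12)(-2) − (-13)(-2) = -2
V_3→V_4: (-13)(7) − (-15)(-2) = -121
V_4→V_5: (-15)(12) − (3)(7) = -201
V_5→V_6: (3)(5) − (3)(12) = -21
V_6→V_7: (3)(-4) − (4)(5) = -32
V_7→V_1: (4)(-1) − (-1)(-4) = -8
Σ = -395
Signed area = Σ/2 = -197.5 (negative ⇒ clockwise traversal).

-197.5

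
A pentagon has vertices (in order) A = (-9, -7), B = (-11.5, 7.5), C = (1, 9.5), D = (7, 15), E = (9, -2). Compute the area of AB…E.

273.125

Σ = (-148) + (-116.75) + (-51.5) + (-149) + (-81) = -546.25
Area = |Σ|/2 = 273.125.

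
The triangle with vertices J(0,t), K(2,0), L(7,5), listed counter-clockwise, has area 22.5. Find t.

Write out the shoelace sum; only the two edges meeting at J involve t:
2·Area = [(7·t − 0·5) + (0·0 − 2·t)] + 10
       = 5·t + 10 = 45
⇒ t = 7.

7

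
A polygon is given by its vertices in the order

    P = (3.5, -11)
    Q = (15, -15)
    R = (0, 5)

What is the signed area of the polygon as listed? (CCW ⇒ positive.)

Apply Gauss's area formula: 2A = Σ (x_i·y_{i+1} − x_{i+1}·y_i), indices taken mod 3.
Σ = (112.5) + (75) + (-17.5) = 170
Signed area = Σ/2 = 85 (positive ⇒ counter-clockwise traversal).

85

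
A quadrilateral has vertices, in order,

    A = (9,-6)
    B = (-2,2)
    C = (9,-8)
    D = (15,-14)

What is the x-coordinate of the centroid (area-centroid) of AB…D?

Apply the surveyor's formula. First the cross-terms c_i = x_i·y_{i+1} − x_{i+1}·y_i:
  6, -2, -6, 36  ⇒  2A = 34, A = 17.
Then Σ (x_i + x_{i+1})·c_i = 748, so x̄ = 748 / (6·17) = 22/3.

22/3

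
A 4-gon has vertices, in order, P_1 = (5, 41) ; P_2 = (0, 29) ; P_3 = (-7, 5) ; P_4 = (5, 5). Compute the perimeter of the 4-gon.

|P_1P_2| = √((-5)² + (-12)²) = √169 = 13
|P_2P_3| = √((-7)² + (-24)²) = √625 = 25
|P_3P_4| = √((12)² + (0)²) = √144 = 12
|P_4P_1| = √((0)² + (36)²) = √1296 = 36
Perimeter = 13 + 25 + 12 + 36 = 86.

86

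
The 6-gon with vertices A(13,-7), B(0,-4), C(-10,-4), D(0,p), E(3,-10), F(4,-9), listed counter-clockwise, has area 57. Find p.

-8

The doubled signed area Σ (x_i y_{i+1} − x_{i+1} y_i) is linear in p.
With p=0 it equals 10; the coefficient of p is -13 (from the two edges through D).
So -13·p + 10 = 2·57 = 114 ⇒ p = -8.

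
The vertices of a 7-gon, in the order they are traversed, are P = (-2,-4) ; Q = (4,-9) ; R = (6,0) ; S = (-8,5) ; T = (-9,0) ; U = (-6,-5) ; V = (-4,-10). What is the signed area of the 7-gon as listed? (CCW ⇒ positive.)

122

Apply the shoelace formula: 2A = Σ (x_i·y_{i+1} − x_{i+1}·y_i), indices taken mod 7.
Σ = (34) + (54) + (30) + (45) + (45) + (40) + (-4) = 244
Signed area = Σ/2 = 122 (positive ⇒ counter-clockwise traversal).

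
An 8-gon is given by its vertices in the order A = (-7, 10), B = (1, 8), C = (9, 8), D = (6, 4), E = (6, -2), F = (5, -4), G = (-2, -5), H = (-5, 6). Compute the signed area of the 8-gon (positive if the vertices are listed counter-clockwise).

Apply Gauss's area formula: 2A = Σ (x_i·y_{i+1} − x_{i+1}·y_i), indices taken mod 8.
A→B: (-7)(8) − (1)(10) = -66
B→C: (1)(8) − (9)(8) = -64
C→D: (9)(4) − (6)(8) = -12
D→E: (6)(-2) − (6)(4) = -36
E→F: (6)(-4) − (5)(-2) = -14
F→G: (5)(-5) − (-2)(-4) = -33
G→H: (-2)(6) − (-5)(-5) = -37
H→A: (-5)(10) − (-7)(6) = -8
Σ = -270
Signed area = Σ/2 = -135 (negative ⇒ clockwise traversal).

-135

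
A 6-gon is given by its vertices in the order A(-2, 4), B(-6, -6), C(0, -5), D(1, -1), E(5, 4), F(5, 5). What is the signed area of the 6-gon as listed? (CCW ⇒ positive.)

57.5

Σ = (36) + (30) + (5) + (9) + (5) + (30) = 115
Signed area = Σ/2 = 57.5 (positive ⇒ counter-clockwise traversal).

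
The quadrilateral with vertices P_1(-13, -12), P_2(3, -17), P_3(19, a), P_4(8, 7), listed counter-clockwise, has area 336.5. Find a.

The doubled signed area Σ (x_i y_{i+1} − x_{i+1} y_i) is linear in a.
With a=0 it equals 708; the coefficient of a is -5 (from the two edges through P_3).
So -5·a + 708 = 2·336.5 = 673 ⇒ a = 7.

7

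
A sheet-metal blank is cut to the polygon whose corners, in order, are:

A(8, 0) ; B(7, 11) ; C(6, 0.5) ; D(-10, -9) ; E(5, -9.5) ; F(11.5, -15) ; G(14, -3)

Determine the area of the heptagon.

Apply the surveyor's formula: 2A = Σ (x_i·y_{i+1} − x_{i+1}·y_i), indices taken mod 7.
Σ = (88) + (-62.5) + (-49) + (140) + (34.25) + (175.5) + (24) = 350.25
Area = |Σ|/2 = 175.125.

175.125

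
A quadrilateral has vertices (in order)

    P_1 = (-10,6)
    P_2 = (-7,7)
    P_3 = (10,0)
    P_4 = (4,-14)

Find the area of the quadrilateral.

Σ = (-28) + (-70) + (-140) + (-116) = -354
Area = |Σ|/2 = 177.

177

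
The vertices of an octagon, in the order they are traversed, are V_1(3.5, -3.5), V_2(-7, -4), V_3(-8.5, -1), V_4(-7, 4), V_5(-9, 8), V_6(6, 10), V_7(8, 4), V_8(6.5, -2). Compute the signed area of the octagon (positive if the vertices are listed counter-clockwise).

Apply the shoelace (surveyor's) formula: 2A = Σ (x_i·y_{i+1} − x_{i+1}·y_i), indices taken mod 8.
V_1→V_2: (3.5)(-4) − (-7)(-3.5) = -38.5
V_2→V_3: (-7)(-1) − (-8.5)(-4) = -27
V_3→V_4: (-8.5)(4) − (-7)(-1) = -41
V_4→V_5: (-7)(8) − (-9)(4) = -20
V_5→V_6: (-9)(10) − (6)(8) = -138
V_6→V_7: (6)(4) − (8)(10) = -56
V_7→V_8: (8)(-2) − (6.5)(4) = -42
V_8→V_1: (6.5)(-3.5) − (3.5)(-2) = -15.75
Σ = -378.25
Signed area = Σ/2 = -189.125 (negative ⇒ clockwise traversal).

-189.125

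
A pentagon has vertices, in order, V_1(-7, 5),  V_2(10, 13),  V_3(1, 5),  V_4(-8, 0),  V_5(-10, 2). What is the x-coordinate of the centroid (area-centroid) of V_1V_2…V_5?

Apply the surveyor's formula. First the cross-terms c_i = x_i·y_{i+1} − x_{i+1}·y_i:
  -141, 37, 40, -16, -36  ⇒  2A = -116, A = -58.
Then Σ (x_i + x_{i+1})·c_i = 604, so x̄ = 604 / (6·(-58)) = -151/87.

-151/87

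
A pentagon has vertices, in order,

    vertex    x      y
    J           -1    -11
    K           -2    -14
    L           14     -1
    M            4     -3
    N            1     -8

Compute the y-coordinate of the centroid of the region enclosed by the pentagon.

Apply the shoelace (surveyor's) formula. First the cross-terms c_i = x_i·y_{i+1} − x_{i+1}·y_i:
  -8, 198, -38, -29, -19  ⇒  2A = 104, A = 52.
Then Σ (y_i + y_{i+1})·c_i = -1938, so ȳ = -1938 / (6·52) = -323/52.

-323/52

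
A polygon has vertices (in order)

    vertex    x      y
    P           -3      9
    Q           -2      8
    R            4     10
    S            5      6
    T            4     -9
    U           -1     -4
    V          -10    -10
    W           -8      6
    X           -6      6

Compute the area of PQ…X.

198

Apply Gauss's area formula: 2A = Σ (x_i·y_{i+1} − x_{i+1}·y_i), indices taken mod 9.
Σ = (-6) + (-52) + (-26) + (-69) + (-25) + (-30) + (-140) + (-12) + (-36) = -396
Area = |Σ|/2 = 198.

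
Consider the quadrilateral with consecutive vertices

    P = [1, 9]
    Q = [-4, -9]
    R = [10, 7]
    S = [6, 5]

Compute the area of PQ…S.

Σ = (27) + (62) + (8) + (49) = 146
Area = |Σ|/2 = 73.

73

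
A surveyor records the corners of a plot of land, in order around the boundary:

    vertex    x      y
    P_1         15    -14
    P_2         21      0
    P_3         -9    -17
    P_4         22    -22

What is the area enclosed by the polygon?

265.5

Σ = (294) + (-357) + (572) + (22) = 531
Area = |Σ|/2 = 265.5.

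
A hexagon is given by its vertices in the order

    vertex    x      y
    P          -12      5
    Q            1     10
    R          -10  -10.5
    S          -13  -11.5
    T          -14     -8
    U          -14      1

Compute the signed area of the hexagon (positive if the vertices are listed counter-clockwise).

Cross-terms: -125, 89.5, -21.5, -57, -126, -58  ⇒  Σ = -298
Signed area = Σ/2 = -149 (negative ⇒ clockwise traversal).

-149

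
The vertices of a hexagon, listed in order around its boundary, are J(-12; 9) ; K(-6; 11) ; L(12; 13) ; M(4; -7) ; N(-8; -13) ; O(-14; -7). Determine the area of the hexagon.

Apply Gauss's area formula: 2A = Σ (x_i·y_{i+1} − x_{i+1}·y_i), indices taken mod 6.
J→K: (-12)(11) − (-6)(9) = -78
K→L: (-6)(13) − (12)(11) = -210
L→M: (12)(-7) − (4)(13) = -136
M→N: (4)(-13) − (-8)(-7) = -108
N→O: (-8)(-7) − (-14)(-13) = -126
O→J: (-14)(9) − (-12)(-7) = -210
Σ = -868
Area = |Σ|/2 = 434.

434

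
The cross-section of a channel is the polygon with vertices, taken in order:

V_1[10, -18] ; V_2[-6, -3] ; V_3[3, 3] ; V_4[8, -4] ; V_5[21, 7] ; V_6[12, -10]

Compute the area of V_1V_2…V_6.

226.5

Cross-terms: -138, -9, -36, 140, -294, -116  ⇒  Σ = -453
Area = |Σ|/2 = 226.5.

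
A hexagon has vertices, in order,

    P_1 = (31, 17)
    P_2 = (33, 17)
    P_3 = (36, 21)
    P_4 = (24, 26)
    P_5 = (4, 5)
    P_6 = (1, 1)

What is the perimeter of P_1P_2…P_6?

|P_1P_2| = √((2)² + (0)²) = √4 = 2
|P_2P_3| = √((3)² + (4)²) = √25 = 5
|P_3P_4| = √((-12)² + (5)²) = √169 = 13
|P_4P_5| = √((-20)² + (-21)²) = √841 = 29
|P_5P_6| = √((-3)² + (-4)²) = √25 = 5
|P_6P_1| = √((30)² + (16)²) = √1156 = 34
Perimeter = 2 + 5 + 13 + 29 + 5 + 34 = 88.

88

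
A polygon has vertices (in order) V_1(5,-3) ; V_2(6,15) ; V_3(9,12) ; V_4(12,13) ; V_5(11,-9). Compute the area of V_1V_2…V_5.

Apply the surveyor's formula: 2A = Σ (x_i·y_{i+1} − x_{i+1}·y_i), indices taken mod 5.
V_1→V_2: (5)(15) − (6)(-3) = 93
V_2→V_3: (6)(12) − (9)(15) = -63
V_3→V_4: (9)(13) − (12)(12) = -27
V_4→V_5: (12)(-9) − (11)(13) = -251
V_5→V_1: (11)(-3) − (5)(-9) = 12
Σ = -236
Area = |Σ|/2 = 118.

118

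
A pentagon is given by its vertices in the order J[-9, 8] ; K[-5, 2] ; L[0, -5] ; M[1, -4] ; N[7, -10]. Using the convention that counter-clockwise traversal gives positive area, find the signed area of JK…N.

Apply Gauss's area formula: 2A = Σ (x_i·y_{i+1} − x_{i+1}·y_i), indices taken mod 5.
Σ = (22) + (25) + (5) + (18) + (-34) = 36
Signed area = Σ/2 = 18 (positive ⇒ counter-clockwise traversal).

18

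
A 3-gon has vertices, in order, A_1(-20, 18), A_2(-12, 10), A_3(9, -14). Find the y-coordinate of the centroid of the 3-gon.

14/3

Apply Gauss's area formula. First the cross-terms c_i = x_i·y_{i+1} − x_{i+1}·y_i:
  16, 78, -118  ⇒  2A = -24, A = -12.
Then Σ (y_i + y_{i+1})·c_i = -336, so ȳ = -336 / (6·(-12)) = 14/3.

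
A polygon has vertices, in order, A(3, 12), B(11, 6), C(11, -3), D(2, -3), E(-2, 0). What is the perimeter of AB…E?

46

|AB| = √((8)² + (-6)²) = √100 = 10
|BC| = √((0)² + (-9)²) = √81 = 9
|CD| = √((-9)² + (0)²) = √81 = 9
|DE| = √((-4)² + (3)²) = √25 = 5
|EA| = √((5)² + (12)²) = √169 = 13
Perimeter = 10 + 9 + 9 + 5 + 13 = 46.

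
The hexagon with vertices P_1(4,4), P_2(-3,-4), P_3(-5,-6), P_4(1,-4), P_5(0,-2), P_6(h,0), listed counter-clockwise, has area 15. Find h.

The doubled signed area Σ (x_i y_{i+1} − x_{i+1} y_i) is linear in h.
With h=0 it equals 18; the coefficient of h is 6 (from the two edges through P_6).
So 6·h + 18 = 2·15 = 30 ⇒ h = 2.

2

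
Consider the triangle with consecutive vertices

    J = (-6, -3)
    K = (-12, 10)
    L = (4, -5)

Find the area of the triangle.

59

Apply Gauss's area formula: 2A = Σ (x_i·y_{i+1} − x_{i+1}·y_i), indices taken mod 3.
Σ = (-96) + (20) + (-42) = -118
Area = |Σ|/2 = 59.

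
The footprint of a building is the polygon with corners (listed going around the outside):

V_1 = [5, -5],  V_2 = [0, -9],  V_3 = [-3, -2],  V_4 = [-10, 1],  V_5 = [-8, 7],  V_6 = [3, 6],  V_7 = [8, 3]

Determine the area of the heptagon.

Apply the shoelace (surveyor's) formula: 2A = Σ (x_i·y_{i+1} − x_{i+1}·y_i), indices taken mod 7.
Σ = (-45) + (-27) + (-23) + (-62) + (-69) + (-39) + (-55) = -320
Area = |Σ|/2 = 160.

160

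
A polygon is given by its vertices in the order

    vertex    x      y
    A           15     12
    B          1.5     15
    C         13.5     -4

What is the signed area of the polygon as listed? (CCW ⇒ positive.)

110.25

Cross-terms: 207, -208.5, 222  ⇒  Σ = 220.5
Signed area = Σ/2 = 110.25 (positive ⇒ counter-clockwise traversal).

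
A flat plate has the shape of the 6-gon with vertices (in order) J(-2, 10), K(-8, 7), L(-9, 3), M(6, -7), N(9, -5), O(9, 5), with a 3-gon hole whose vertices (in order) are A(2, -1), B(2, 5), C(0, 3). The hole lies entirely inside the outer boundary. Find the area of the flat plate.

Outer boundary:
Σ = (66) + (39) + (45) + (33) + (90) + (100) = 373
Area = |Σ|/2 = 186.5.
Hole:
Apply Gauss's area formula: 2A = Σ (x_i·y_{i+1} − x_{i+1}·y_i), indices taken mod 3.
Cross-terms: 12, 6, -6  ⇒  Σ = 12
Area = |Σ|/2 = 6.
Net area = 186.5 − 6 = 180.5.

180.5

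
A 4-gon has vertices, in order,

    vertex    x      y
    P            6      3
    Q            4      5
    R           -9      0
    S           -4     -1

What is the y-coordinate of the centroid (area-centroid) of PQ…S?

Apply the surveyor's formula. First the cross-terms c_i = x_i·y_{i+1} − x_{i+1}·y_i:
  18, 45, 9, -6  ⇒  2A = 66, A = 33.
Then Σ (y_i + y_{i+1})·c_i = 348, so ȳ = 348 / (6·33) = 58/33.

58/33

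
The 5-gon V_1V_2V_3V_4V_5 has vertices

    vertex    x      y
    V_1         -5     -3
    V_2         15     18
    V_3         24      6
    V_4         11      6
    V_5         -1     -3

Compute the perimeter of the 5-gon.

76

|V_1V_2| = √((20)² + (21)²) = √841 = 29
|V_2V_3| = √((9)² + (-12)²) = √225 = 15
|V_3V_4| = √((-13)² + (0)²) = √169 = 13
|V_4V_5| = √((-12)² + (-9)²) = √225 = 15
|V_5V_1| = √((-4)² + (0)²) = √16 = 4
Perimeter = 29 + 15 + 13 + 15 + 4 = 76.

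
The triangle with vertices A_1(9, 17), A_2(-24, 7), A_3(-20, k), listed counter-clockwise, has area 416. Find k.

Write out the shoelace sum; only the two edges meeting at A_3 involve k:
2·Area = [((-24)·k − (-20)·7) + ((-20)·17 − 9·k)] + 471
       = -33·k + 271 = 832
⇒ k = -17.

-17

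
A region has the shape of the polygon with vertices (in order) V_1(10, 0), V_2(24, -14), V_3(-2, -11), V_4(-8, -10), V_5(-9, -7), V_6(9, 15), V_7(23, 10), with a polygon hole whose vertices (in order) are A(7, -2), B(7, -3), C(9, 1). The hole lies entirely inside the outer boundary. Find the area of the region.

479.5

Outer boundary:
Cross-terms: -140, -292, -68, -34, -72, -255, -100  ⇒  Σ = -961
Area = |Σ|/2 = 480.5.
Hole:
Apply the surveyor's formula: 2A = Σ (x_i·y_{i+1} − x_{i+1}·y_i), indices taken mod 3.
Cross-terms: -7, 34, -25  ⇒  Σ = 2
Area = |Σ|/2 = 1.
Net area = 480.5 − 1 = 479.5.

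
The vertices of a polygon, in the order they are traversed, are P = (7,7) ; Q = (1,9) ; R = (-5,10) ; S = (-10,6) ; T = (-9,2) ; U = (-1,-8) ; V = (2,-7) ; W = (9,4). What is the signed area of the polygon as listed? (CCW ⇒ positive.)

Apply Gauss's area formula: 2A = Σ (x_i·y_{i+1} − x_{i+1}·y_i), indices taken mod 8.
Σ = (56) + (55) + (70) + (34) + (74) + (23) + (71) + (35) = 418
Signed area = Σ/2 = 209 (positive ⇒ counter-clockwise traversal).

209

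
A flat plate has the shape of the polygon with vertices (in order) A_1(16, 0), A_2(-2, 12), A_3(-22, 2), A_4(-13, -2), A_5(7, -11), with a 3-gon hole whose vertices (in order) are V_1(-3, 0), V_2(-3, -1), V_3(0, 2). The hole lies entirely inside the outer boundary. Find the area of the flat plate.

426

Outer boundary:
Apply the shoelace formula: 2A = Σ (x_i·y_{i+1} − x_{i+1}·y_i), indices taken mod 5.
A_1→A_2: (16)(12) − (-2)(0) = 192
A_2→A_3: (-2)(2) − (-22)(12) = 260
A_3→A_4: (-22)(-2) − (-13)(2) = 70
A_4→A_5: (-13)(-11) − (7)(-2) = 157
A_5→A_1: (7)(0) − (16)(-11) = 176
Σ = 855
Area = |Σ|/2 = 427.5.
Hole:
Apply the shoelace (surveyor's) formula: 2A = Σ (x_i·y_{i+1} − x_{i+1}·y_i), indices taken mod 3.
Σ = (3) + (-6) + (6) = 3
Area = |Σ|/2 = 1.5.
Net area = 427.5 − 1.5 = 426.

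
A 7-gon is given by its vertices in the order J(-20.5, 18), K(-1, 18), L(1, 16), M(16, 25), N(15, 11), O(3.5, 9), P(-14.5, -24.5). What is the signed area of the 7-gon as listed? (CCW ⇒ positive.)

-718.5

Apply the shoelace (surveyor's) formula: 2A = Σ (x_i·y_{i+1} − x_{i+1}·y_i), indices taken mod 7.
Σ = (-351) + (-34) + (-231) + (-199) + (96.5) + (44.75) + (-763.25) = -1437
Signed area = Σ/2 = -718.5 (negative ⇒ clockwise traversal).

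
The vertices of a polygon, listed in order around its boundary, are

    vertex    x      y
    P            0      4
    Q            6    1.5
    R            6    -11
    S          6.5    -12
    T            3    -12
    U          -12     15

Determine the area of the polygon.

Apply the shoelace (surveyor's) formula: 2A = Σ (x_i·y_{i+1} − x_{i+1}·y_i), indices taken mod 6.
P→Q: (0)(1.5) − (6)(4) = -24
Q→R: (6)(-11) − (6)(1.5) = -75
R→S: (6)(-12) − (6.5)(-11) = -0.5
S→T: (6.5)(-12) − (3)(-12) = -42
T→U: (3)(15) − (-12)(-12) = -99
U→P: (-12)(4) − (0)(15) = -48
Σ = -288.5
Area = |Σ|/2 = 144.25.

144.25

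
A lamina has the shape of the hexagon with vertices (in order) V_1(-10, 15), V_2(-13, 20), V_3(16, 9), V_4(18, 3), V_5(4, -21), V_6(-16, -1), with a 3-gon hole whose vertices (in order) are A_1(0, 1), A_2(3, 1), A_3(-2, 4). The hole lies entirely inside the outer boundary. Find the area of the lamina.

Outer boundary:
Apply Gauss's area formula: 2A = Σ (x_i·y_{i+1} − x_{i+1}·y_i), indices taken mod 6.
Σ = (-5) + (-437) + (-114) + (-390) + (-340) + (-250) = -1536
Area = |Σ|/2 = 768.
Hole:
Apply Gauss's area formula: 2A = Σ (x_i·y_{i+1} − x_{i+1}·y_i), indices taken mod 3.
Σ = (-3) + (14) + (-2) = 9
Area = |Σ|/2 = 4.5.
Net area = 768 − 4.5 = 763.5.

763.5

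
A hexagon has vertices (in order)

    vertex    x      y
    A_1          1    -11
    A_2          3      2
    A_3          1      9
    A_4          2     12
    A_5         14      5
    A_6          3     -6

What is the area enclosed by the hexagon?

Σ = (35) + (25) + (-6) + (-158) + (-99) + (-27) = -230
Area = |Σ|/2 = 115.

115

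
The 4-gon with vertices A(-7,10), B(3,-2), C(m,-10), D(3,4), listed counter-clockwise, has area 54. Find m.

11

Write out the shoelace sum; only the two edges meeting at C involve m:
2·Area = [(3·(-10) − m·(-2)) + (m·4 − 3·(-10))] + 42
       = 6·m + 42 = 108
⇒ m = 11.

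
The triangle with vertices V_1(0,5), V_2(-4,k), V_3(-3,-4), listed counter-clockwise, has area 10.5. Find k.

0

The doubled signed area Σ (x_i y_{i+1} − x_{i+1} y_i) is linear in k.
With k=0 it equals 21; the coefficient of k is 3 (from the two edges through V_2).
So 3·k + 21 = 2·10.5 = 21 ⇒ k = 0.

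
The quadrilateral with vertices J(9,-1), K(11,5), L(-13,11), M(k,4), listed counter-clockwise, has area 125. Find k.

The doubled signed area Σ (x_i y_{i+1} − x_{i+1} y_i) is linear in k.
With k=0 it equals 154; the coefficient of k is -12 (from the two edges through M).
So -12·k + 154 = 2·125 = 250 ⇒ k = -8.

-8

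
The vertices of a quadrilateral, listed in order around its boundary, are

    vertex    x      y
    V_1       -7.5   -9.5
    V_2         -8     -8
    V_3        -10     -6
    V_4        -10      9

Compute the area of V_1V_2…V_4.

17.75

Apply Gauss's area formula: 2A = Σ (x_i·y_{i+1} − x_{i+1}·y_i), indices taken mod 4.
Σ = (-16) + (-32) + (-150) + (162.5) = -35.5
Area = |Σ|/2 = 17.75.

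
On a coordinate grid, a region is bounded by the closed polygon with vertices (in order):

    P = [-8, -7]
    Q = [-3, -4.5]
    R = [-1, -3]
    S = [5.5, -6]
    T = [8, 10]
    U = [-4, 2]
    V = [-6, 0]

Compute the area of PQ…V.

Σ = (15) + (4.5) + (22.5) + (103) + (56) + (12) + (42) = 255
Area = |Σ|/2 = 127.5.

127.5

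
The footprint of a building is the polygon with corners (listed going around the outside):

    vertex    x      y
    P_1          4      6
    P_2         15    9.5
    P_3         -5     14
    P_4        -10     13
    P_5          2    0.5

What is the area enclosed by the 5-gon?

129.75

Apply the surveyor's formula: 2A = Σ (x_i·y_{i+1} − x_{i+1}·y_i), indices taken mod 5.
Σ = (-52) + (257.5) + (75) + (-31) + (10) = 259.5
Area = |Σ|/2 = 129.75.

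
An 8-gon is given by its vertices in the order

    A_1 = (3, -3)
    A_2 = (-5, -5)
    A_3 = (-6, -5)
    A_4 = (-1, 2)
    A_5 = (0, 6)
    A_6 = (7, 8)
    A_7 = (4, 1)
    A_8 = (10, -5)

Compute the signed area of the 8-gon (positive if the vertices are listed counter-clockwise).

-85

Σ = (-30) + (-5) + (-17) + (-6) + (-42) + (-25) + (-30) + (-15) = -170
Signed area = Σ/2 = -85 (negative ⇒ clockwise traversal).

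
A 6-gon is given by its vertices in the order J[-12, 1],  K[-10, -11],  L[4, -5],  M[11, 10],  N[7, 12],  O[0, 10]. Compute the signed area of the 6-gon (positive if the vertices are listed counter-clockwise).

291.5

Σ = (142) + (94) + (95) + (62) + (70) + (120) = 583
Signed area = Σ/2 = 291.5 (positive ⇒ counter-clockwise traversal).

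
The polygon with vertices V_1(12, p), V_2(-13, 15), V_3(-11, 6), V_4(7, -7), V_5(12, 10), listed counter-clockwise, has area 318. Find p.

12

Write out the shoelace sum; only the two edges meeting at V_1 involve p:
2·Area = [(12·p − 12·10) + (12·15 − (-13)·p)] + 276
       = 25·p + 336 = 636
⇒ p = 12.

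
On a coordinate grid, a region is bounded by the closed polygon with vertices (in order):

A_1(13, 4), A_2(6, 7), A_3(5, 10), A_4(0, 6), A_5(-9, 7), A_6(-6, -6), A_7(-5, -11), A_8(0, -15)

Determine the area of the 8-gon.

289

Apply the surveyor's formula: 2A = Σ (x_i·y_{i+1} − x_{i+1}·y_i), indices taken mod 8.
Cross-terms: 67, 25, 30, 54, 96, 36, 75, 195  ⇒  Σ = 578
Area = |Σ|/2 = 289.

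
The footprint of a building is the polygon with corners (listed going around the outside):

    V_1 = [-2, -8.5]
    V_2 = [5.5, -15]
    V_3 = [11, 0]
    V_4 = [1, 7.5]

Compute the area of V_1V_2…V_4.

Apply the shoelace formula: 2A = Σ (x_i·y_{i+1} − x_{i+1}·y_i), indices taken mod 4.
Σ = (76.75) + (165) + (82.5) + (6.5) = 330.75
Area = |Σ|/2 = 165.375.

165.375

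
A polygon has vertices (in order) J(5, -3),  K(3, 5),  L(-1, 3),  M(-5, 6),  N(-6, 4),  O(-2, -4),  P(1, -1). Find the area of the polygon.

Apply the shoelace (surveyor's) formula: 2A = Σ (x_i·y_{i+1} − x_{i+1}·y_i), indices taken mod 7.
J→K: (5)(5) − (3)(-3) = 34
K→L: (3)(3) − (-1)(5) = 14
L→M: (-1)(6) − (-5)(3) = 9
M→N: (-5)(4) − (-6)(6) = 16
N→O: (-6)(-4) − (-2)(4) = 32
O→P: (-2)(-1) − (1)(-4) = 6
P→J: (1)(-3) − (5)(-1) = 2
Σ = 113
Area = |Σ|/2 = 56.5.

56.5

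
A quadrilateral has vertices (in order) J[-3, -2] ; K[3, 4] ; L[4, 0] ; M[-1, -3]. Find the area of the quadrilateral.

20.5

Apply the shoelace formula: 2A = Σ (x_i·y_{i+1} − x_{i+1}·y_i), indices taken mod 4.
Σ = (-6) + (-16) + (-12) + (-7) = -41
Area = |Σ|/2 = 20.5.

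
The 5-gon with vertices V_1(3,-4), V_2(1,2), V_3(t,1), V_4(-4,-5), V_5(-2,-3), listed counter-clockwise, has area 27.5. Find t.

Write out the shoelace sum; only the two edges meeting at V_3 involve t:
2·Area = [(1·1 − t·2) + (t·(-5) − (-4)·1)] + 29
       = -7·t + 34 = 55
⇒ t = -3.

-3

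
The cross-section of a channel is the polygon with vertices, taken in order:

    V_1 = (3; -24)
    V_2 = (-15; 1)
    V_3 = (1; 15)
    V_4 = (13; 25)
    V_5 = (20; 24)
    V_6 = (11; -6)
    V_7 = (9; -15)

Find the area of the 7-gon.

Apply the shoelace formula: 2A = Σ (x_i·y_{i+1} − x_{i+1}·y_i), indices taken mod 7.
Cross-terms: -357, -226, -170, -188, -384, -111, -171  ⇒  Σ = -1607
Area = |Σ|/2 = 803.5.

803.5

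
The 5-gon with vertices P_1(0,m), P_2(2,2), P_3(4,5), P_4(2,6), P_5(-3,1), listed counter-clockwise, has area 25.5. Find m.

The doubled signed area Σ (x_i y_{i+1} − x_{i+1} y_i) is linear in m.
With m=0 it equals 36; the coefficient of m is -5 (from the two edges through P_1).
So -5·m + 36 = 2·25.5 = 51 ⇒ m = -3.

-3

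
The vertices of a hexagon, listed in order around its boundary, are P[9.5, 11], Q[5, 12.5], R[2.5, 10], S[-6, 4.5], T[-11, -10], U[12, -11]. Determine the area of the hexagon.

P→Q: (9.5)(12.5) − (5)(11) = 63.75
Q→R: (5)(10) − (2.5)(12.5) = 18.75
R→S: (2.5)(4.5) − (-6)(10) = 71.25
S→T: (-6)(-10) − (-11)(4.5) = 109.5
T→U: (-11)(-11) − (12)(-10) = 241
U→P: (12)(11) − (9.5)(-11) = 236.5
Σ = 740.75
Area = |Σ|/2 = 370.375.

370.375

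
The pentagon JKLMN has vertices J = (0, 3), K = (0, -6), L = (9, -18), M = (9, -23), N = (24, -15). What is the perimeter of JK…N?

76

|JK| = √((0)² + (-9)²) = √81 = 9
|KL| = √((9)² + (-12)²) = √225 = 15
|LM| = √((0)² + (-5)²) = √25 = 5
|MN| = √((15)² + (8)²) = √289 = 17
|NJ| = √((-24)² + (18)²) = √900 = 30
Perimeter = 9 + 15 + 5 + 17 + 30 = 76.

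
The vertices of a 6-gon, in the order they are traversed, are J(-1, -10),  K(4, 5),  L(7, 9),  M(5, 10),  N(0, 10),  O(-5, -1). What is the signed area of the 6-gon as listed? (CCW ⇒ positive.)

Apply the shoelace (surveyor's) formula: 2A = Σ (x_i·y_{i+1} − x_{i+1}·y_i), indices taken mod 6.
Σ = (35) + (1) + (25) + (50) + (50) + (49) = 210
Signed area = Σ/2 = 105 (positive ⇒ counter-clockwise traversal).

105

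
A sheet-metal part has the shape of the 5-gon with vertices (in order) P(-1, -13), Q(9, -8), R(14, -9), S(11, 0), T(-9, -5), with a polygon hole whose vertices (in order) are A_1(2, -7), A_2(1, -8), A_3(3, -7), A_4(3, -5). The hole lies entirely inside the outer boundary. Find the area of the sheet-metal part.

154.5

Outer boundary:
Apply Gauss's area formula: 2A = Σ (x_i·y_{i+1} − x_{i+1}·y_i), indices taken mod 5.
Σ = (125) + (31) + (99) + (-55) + (112) = 312
Area = |Σ|/2 = 156.
Hole:
Apply the shoelace formula: 2A = Σ (x_i·y_{i+1} − x_{i+1}·y_i), indices taken mod 4.
A_1→A_2: (2)(-8) − (1)(-7) = -9
A_2→A_3: (1)(-7) − (3)(-8) = 17
A_3→A_4: (3)(-5) − (3)(-7) = 6
A_4→A_1: (3)(-7) − (2)(-5) = -11
Σ = 3
Area = |Σ|/2 = 1.5.
Net area = 156 − 1.5 = 154.5.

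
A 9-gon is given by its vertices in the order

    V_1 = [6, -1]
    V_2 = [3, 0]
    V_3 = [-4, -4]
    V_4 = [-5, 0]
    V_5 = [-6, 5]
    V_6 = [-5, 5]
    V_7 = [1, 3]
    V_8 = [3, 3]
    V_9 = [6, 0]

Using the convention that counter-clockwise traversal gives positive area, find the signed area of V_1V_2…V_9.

-54.5

Apply the shoelace (surveyor's) formula: 2A = Σ (x_i·y_{i+1} − x_{i+1}·y_i), indices taken mod 9.
V_1→V_2: (6)(0) − (3)(-1) = 3
V_2→V_3: (3)(-4) − (-4)(0) = -12
V_3→V_4: (-4)(0) − (-5)(-4) = -20
V_4→V_5: (-5)(5) − (-6)(0) = -25
V_5→V_6: (-6)(5) − (-5)(5) = -5
V_6→V_7: (-5)(3) − (1)(5) = -20
V_7→V_8: (1)(3) − (3)(3) = -6
V_8→V_9: (3)(0) − (6)(3) = -18
V_9→V_1: (6)(-1) − (6)(0) = -6
Σ = -109
Signed area = Σ/2 = -54.5 (negative ⇒ clockwise traversal).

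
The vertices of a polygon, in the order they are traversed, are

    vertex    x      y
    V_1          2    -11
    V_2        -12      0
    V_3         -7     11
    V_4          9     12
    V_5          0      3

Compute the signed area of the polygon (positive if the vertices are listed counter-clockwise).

-213

Apply the surveyor's formula: 2A = Σ (x_i·y_{i+1} − x_{i+1}·y_i), indices taken mod 5.
V_1→V_2: (2)(0) − (-12)(-11) = -132
V_2→V_3: (-12)(11) − (-7)(0) = -132
V_3→V_4: (-7)(12) − (9)(11) = -183
V_4→V_5: (9)(3) − (0)(12) = 27
V_5→V_1: (0)(-11) − (2)(3) = -6
Σ = -426
Signed area = Σ/2 = -213 (negative ⇒ clockwise traversal).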